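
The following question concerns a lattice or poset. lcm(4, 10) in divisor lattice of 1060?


Join=lcm.
gcd(4,10)=2
lcm=20


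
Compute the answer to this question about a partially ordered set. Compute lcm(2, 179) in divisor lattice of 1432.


In a divisor lattice, join = lcm (least common multiple).
gcd(2,179) = 1
lcm(2,179) = 2*179/gcd = 358/1 = 358


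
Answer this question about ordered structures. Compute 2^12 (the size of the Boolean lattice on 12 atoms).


Power set = 2^n.
2^12 = 4096


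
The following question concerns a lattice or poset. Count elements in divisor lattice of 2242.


Divisors of 2242: [1, 2, 19, 38, 59, 118, 1121, 2242]
Count: 8


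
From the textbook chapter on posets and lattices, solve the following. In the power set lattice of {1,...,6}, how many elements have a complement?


An element a is complemented if some b has a meet b = bottom, a join b = top.
every subset A has complement S\A, so all elements are complemented.
Complemented elements: {}, {1}, {2}, {3}, {4}, {5}, ... (58 more)
Count: 64


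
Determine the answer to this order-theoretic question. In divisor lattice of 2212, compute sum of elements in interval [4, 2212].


Interval [4,2212] in divisors of 2212: [4, 28, 316, 2212]
Sum = 2560


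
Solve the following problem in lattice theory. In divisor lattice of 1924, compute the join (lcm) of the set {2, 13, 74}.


In a divisor lattice, join = lcm (least common multiple).
Compute lcm iteratively: start with first element, then lcm(current, next).
Elements: [2, 13, 74]
lcm(2,13) = 26
lcm(26,74) = 962
Final lcm = 962


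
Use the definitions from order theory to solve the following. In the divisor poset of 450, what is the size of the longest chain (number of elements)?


A chain is a totally ordered subset; we count the number of elements in a maximum chain.
Compute, for each element x, the size of the longest chain ending at x:
  1: 1
  2: 2
  3: 2
  5: 2
  9: 3
  25: 3
  ...
A maximum chain: 1 < 2 < 6 < 18 < 90 < 450
Number of elements in the longest chain: 6


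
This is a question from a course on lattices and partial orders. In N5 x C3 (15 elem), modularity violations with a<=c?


Modular law: if a <= c then a v (b ^ c) = (a v b) ^ c.
Check all triples (a,b,c) with a <= c among 15 elements.
  e.g. a=(a,0), b=(c,0), c=(b,0): lhs=(a,0) != rhs=(b,0)
  e.g. a=(a,0), b=(c,1), c=(b,0): lhs=(a,0) != rhs=(b,0)
Total violating triples: 18


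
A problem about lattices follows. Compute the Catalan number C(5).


C(n) = C(2n, n) / (n+1).
C(10, 5) = 252
C(5) = 252 / 6 = 42


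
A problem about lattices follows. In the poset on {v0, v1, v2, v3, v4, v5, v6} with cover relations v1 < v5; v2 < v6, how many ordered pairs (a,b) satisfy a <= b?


The order relation is {(a,b) : a <= b}, reflexive so it includes (a,a).
Examples: (v0,v0), (v1,v1), (v1,v5), (v2,v2), (v2,v6), ...
Total ordered pairs: 9


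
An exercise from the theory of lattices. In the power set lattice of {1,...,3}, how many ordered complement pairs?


Complement pair (a,b): a meet b = bottom, a join b = top.
Here: A intersect B = {} and A union B = {1,...,3}.
Pairs found: ({},{1,2,3}), ({1},{2,3}), ({2},{1,3}), ({3},{1,2}), ... (4 more)
Total ordered pairs: 8


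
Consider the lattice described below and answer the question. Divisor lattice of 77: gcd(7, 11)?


Meet=gcd.
gcd(7,11)=1


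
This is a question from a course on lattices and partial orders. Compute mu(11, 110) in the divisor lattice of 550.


In a divisor lattice, mu(a,b) = mu(b/a) where mu is the classical Mobius function.
b/a = 110/11 = 10
Prime factorization of 10: primes [2, 5]
10 is squarefree with 2 prime factor(s), so mu(10) = (-1)^2 = 1


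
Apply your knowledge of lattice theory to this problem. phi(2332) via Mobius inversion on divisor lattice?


phi(n) = n * prod_{p|n} (1 - 1/p).
Prime divisors of 2332: [2, 11, 53]
phi(2332) = 2332 * (1 - 1/2) * (1 - 1/11) * (1 - 1/53)
phi(2332) = 1040


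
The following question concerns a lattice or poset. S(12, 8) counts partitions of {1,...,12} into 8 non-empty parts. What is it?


S(n,k) = k*S(n-1,k) + S(n-1,k-1).
S(11,8) = 11880, S(11,7) = 63987
S(12,8) = 8*11880 + 63987 = 95040 + 63987
S(12,8) = 159027


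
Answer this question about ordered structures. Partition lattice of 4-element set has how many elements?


B(n) = number of set partitions of an n-element set.
B(n) satisfies the recurrence: B(n+1) = sum_k C(n,k)*B(k).
B(4) = 15


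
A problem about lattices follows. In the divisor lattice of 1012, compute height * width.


Height = length of longest chain minus 1; width = size of largest antichain.
A maximum chain: 1 | 23 | 253 | 506 | 1012  (height 4).
A maximum antichain: {4, 22, 46, 253}  (width 4).
Product = 4 * 4 = 16


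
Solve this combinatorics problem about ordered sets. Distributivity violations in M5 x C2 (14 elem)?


Distributive law: a ^ (b v c) = (a ^ b) v (a ^ c).
Check all 14^3 = 2744 ordered triples (a,b,c).
  e.g. a=(a1,0), b=(a2,0), c=(a3,0): lhs=(a1,0) != rhs=(0,0)
  e.g. a=(a1,0), b=(a2,0), c=(a3,1): lhs=(a1,0) != rhs=(0,0)
Total violating triples: 480


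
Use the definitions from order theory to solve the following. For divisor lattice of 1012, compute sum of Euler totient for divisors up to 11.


Divisors of 1012 up to 11: [1, 2, 4, 11]
phi values: [1, 1, 2, 10]
Sum = 14


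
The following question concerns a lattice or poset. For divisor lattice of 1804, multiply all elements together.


Divisors of 1804: [1, 2, 4, 11, 22, 41, 44, 82, 164, 451, 902, 1804]
Product = n^(d(n)/2) = 1804^(12/2)
Product = 34468247221412663296


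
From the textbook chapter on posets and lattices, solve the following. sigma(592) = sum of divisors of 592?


sigma(n) = sum of divisors.
Divisors of 592: [1, 2, 4, 8, 16, 37, 74, 148, 296, 592]
Sum = 1178


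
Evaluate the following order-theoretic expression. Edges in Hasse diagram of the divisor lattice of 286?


A cover relation a -< b holds when a < b with no c strictly between.
Cover relations:
  1 -< 2
  1 -< 11
  1 -< 13
  2 -< 22
  2 -< 26
  11 -< 22
  11 -< 143
  13 -< 26
  ...4 more
Total: 12


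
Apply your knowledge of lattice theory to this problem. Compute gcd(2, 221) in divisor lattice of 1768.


In a divisor lattice, meet = gcd (greatest common divisor).
By Euclidean algorithm or factoring: gcd(2,221) = 1


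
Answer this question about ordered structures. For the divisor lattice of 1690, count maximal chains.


A maximal chain goes from the minimum element to a maximal element via cover relations.
Counting all min-to-max paths in the cover graph.
Total maximal chains: 12


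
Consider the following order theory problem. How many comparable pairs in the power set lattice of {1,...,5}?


A comparable pair {a,b} has a < b or b < a in the order.
Count unordered pairs where one element is strictly below the other.
Examples: {{},{1}}, {{},{2}}, {{},{3}}, {{},{4}}, ...
Total comparable pairs: 211


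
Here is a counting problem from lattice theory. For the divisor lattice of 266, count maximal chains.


A maximal chain goes from the minimum element to a maximal element via cover relations.
Counting all min-to-max paths in the cover graph.
Total maximal chains: 6


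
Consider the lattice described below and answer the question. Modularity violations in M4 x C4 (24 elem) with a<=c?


Modular law: if a <= c then a v (b ^ c) = (a v b) ^ c.
Check all triples (a,b,c) with a <= c among 24 elements.
This lattice is modular (diamonds M_m and their chain-products are modular).
Total violating triples: 0


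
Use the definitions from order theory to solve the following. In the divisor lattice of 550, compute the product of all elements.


Divisors of 550: [1, 2, 5, 10, 11, 22, 25, 50, 55, 110, 275, 550]
Product = n^(d(n)/2) = 550^(12/2)
Product = 27680640625000000


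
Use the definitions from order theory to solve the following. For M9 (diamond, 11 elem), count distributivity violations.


Distributive law: a ^ (b v c) = (a ^ b) v (a ^ c).
Check all 11^3 = 1331 ordered triples (a,b,c).
  e.g. a=a1, b=a2, c=a3: lhs=a1 != rhs=0
  e.g. a=a1, b=a2, c=a4: lhs=a1 != rhs=0
Total violating triples: 504


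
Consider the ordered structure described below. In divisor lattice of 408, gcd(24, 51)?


Meet=gcd.
gcd(24,51)=3


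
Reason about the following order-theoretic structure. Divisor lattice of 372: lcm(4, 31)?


Join=lcm.
gcd(4,31)=1
lcm=124


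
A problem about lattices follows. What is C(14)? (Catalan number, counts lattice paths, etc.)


C(n) = C(2n, n) / (n+1).
C(28, 14) = 40116600
C(14) = 40116600 / 15 = 2674440


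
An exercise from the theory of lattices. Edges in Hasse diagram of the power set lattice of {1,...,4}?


A cover relation a -< b holds when a < b with no c strictly between.
Cover relations:
  {} -< {1}
  {} -< {2}
  {} -< {3}
  {} -< {4}
  {1} -< {1,2}
  {1} -< {1,3}
  {1} -< {1,4}
  {2} -< {1,2}
  ...24 more
Total: 32


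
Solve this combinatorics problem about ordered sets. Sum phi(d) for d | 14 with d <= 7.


Divisors of 14 up to 7: [1, 2, 7]
phi values: [1, 1, 6]
Sum = 8


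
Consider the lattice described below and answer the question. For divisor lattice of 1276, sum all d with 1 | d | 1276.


Interval [1,1276] in divisors of 1276: [1, 2, 4, 11, 22, 29, 44, 58, 116, 319, 638, 1276]
Sum = 2520


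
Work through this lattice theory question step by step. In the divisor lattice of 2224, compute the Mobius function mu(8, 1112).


In a divisor lattice, mu(a,b) = mu(b/a) where mu is the classical Mobius function.
b/a = 1112/8 = 139
Prime factorization of 139: primes [139]
139 is squarefree with 1 prime factor(s), so mu(139) = (-1)^1 = -1


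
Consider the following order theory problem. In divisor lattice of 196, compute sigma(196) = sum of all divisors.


sigma(n) = sum of divisors.
Divisors of 196: [1, 2, 4, 7, 14, 28, 49, 98, 196]
Sum = 399


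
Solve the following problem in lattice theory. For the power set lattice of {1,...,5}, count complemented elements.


An element a is complemented if some b has a meet b = bottom, a join b = top.
every subset A has complement S\A, so all elements are complemented.
Complemented elements: {}, {1}, {2}, {3}, {4}, {5}, ... (26 more)
Count: 32


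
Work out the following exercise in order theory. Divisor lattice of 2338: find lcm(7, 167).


In a divisor lattice, join = lcm (least common multiple).
gcd(7,167) = 1
lcm(7,167) = 7*167/gcd = 1169/1 = 1169


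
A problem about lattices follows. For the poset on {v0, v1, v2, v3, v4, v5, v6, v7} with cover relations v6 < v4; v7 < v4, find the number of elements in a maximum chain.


A chain is a totally ordered subset; we count the number of elements in a maximum chain.
Compute, for each element x, the size of the longest chain ending at x:
  v0: 1
  v1: 1
  v2: 1
  v3: 1
  v5: 1
  v6: 1
  ...
A maximum chain: v6 < v4
Number of elements in the longest chain: 2


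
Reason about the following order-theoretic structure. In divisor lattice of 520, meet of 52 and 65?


In a divisor lattice, meet = gcd (greatest common divisor).
By Euclidean algorithm or factoring: gcd(52,65) = 13


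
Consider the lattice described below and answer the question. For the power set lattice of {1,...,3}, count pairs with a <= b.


The order relation is {(a,b) : a <= b}, reflexive so it includes (a,a).
Examples: ({},{}), ({},{1,2}), ({},{1,2,3}), ({},{1,3}), ({},{1}), ...
Total ordered pairs: 27


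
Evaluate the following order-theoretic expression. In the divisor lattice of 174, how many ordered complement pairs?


Complement pair (a,b): a meet b = bottom, a join b = top.
Here: gcd(a,b)=1 and lcm(a,b)=174, i.e. a*b=174 with a,b coprime.
Pairs found: (1,174), (2,87), (3,58), (6,29), ... (4 more)
Total ordered pairs: 8


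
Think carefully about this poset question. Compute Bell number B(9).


B(n) = number of set partitions of an n-element set.
B(n) satisfies the recurrence: B(n+1) = sum_k C(n,k)*B(k).
B(9) = 21147


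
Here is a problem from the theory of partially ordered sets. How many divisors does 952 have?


Divisors of 952: [1, 2, 4, 7, 8, 14, 17, 28, 34, 56, 68, 119, 136, 238, 476, 952]
Count: 16


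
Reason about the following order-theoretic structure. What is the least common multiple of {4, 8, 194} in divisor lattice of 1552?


In a divisor lattice, join = lcm (least common multiple).
Compute lcm iteratively: start with first element, then lcm(current, next).
Elements: [4, 8, 194]
lcm(4,8) = 8
lcm(8,194) = 776
Final lcm = 776


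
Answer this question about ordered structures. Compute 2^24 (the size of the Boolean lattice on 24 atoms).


Power set = 2^n.
2^24 = 16777216


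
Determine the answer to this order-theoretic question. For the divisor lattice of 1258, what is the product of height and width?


Height = length of longest chain minus 1; width = size of largest antichain.
A maximum chain: 1 | 37 | 629 | 1258  (height 3).
A maximum antichain: {2, 17, 37}  (width 3).
Product = 3 * 3 = 9


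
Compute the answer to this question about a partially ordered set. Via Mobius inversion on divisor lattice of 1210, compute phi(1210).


phi(n) = n * prod_{p|n} (1 - 1/p).
Prime divisors of 1210: [2, 5, 11]
phi(1210) = 1210 * (1 - 1/2) * (1 - 1/5) * (1 - 1/11)
phi(1210) = 440


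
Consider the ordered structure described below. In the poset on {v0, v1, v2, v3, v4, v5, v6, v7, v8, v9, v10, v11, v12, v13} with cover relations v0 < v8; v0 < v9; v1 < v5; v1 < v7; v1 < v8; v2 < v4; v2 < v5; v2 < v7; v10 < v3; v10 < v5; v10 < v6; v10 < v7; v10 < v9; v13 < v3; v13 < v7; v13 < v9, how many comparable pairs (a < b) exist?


A comparable pair {a,b} has a < b or b < a in the order.
Count unordered pairs where one element is strictly below the other.
Examples: {v0,v8}, {v0,v9}, {v1,v5}, {v1,v7}, ...
Total comparable pairs: 16


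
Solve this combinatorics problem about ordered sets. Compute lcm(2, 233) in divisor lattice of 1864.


In a divisor lattice, join = lcm (least common multiple).
gcd(2,233) = 1
lcm(2,233) = 2*233/gcd = 466/1 = 466


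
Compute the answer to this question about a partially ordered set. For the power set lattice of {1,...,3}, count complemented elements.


An element a is complemented if some b has a meet b = bottom, a join b = top.
every subset A has complement S\A, so all elements are complemented.
Complemented elements: {}, {1}, {2}, {3}, {1,2}, {1,3}, ... (2 more)
Count: 8


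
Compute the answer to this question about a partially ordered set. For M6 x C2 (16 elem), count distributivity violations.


Distributive law: a ^ (b v c) = (a ^ b) v (a ^ c).
Check all 16^3 = 4096 ordered triples (a,b,c).
  e.g. a=(a1,0), b=(a2,0), c=(a3,0): lhs=(a1,0) != rhs=(0,0)
  e.g. a=(a1,0), b=(a2,0), c=(a3,1): lhs=(a1,0) != rhs=(0,0)
Total violating triples: 960


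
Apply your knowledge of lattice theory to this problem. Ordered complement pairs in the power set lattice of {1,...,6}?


Complement pair (a,b): a meet b = bottom, a join b = top.
Here: A intersect B = {} and A union B = {1,...,6}.
Pairs found: ({},{1,2,3,4,5,6}), ({1},{2,3,4,5,6}), ({2},{1,3,4,5,6}), ({3},{1,2,4,5,6}), ... (60 more)
Total ordered pairs: 64


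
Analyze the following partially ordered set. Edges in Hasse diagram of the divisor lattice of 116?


A cover relation a -< b holds when a < b with no c strictly between.
Cover relations:
  1 -< 2
  1 -< 29
  2 -< 4
  2 -< 58
  4 -< 116
  29 -< 58
  58 -< 116
Total: 7


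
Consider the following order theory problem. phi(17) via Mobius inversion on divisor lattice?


phi(n) = n * prod_{p|n} (1 - 1/p).
Prime divisors of 17: [17]
phi(17) = 17 * (1 - 1/17)
phi(17) = 16


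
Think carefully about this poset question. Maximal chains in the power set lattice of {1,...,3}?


A maximal chain goes from the minimum element to a maximal element via cover relations.
Counting all min-to-max paths in the cover graph.
Total maximal chains: 6


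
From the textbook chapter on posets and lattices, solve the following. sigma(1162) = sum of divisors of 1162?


sigma(n) = sum of divisors.
Divisors of 1162: [1, 2, 7, 14, 83, 166, 581, 1162]
Sum = 2016


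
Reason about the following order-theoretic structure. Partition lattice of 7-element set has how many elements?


B(n) = number of set partitions of an n-element set.
B(n) satisfies the recurrence: B(n+1) = sum_k C(n,k)*B(k).
B(7) = 877


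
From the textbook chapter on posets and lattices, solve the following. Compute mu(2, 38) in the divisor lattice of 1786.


In a divisor lattice, mu(a,b) = mu(b/a) where mu is the classical Mobius function.
b/a = 38/2 = 19
Prime factorization of 19: primes [19]
19 is squarefree with 1 prime factor(s), so mu(19) = (-1)^1 = -1


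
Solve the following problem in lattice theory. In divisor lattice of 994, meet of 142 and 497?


In a divisor lattice, meet = gcd (greatest common divisor).
By Euclidean algorithm or factoring: gcd(142,497) = 71


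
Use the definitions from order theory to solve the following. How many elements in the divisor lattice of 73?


Divisors of 73: [1, 73]
Count: 2


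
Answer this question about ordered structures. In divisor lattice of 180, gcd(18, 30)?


Meet=gcd.
gcd(18,30)=6


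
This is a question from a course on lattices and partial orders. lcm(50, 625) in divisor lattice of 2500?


Join=lcm.
gcd(50,625)=25
lcm=1250


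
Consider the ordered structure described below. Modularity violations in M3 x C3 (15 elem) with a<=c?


Modular law: if a <= c then a v (b ^ c) = (a v b) ^ c.
Check all triples (a,b,c) with a <= c among 15 elements.
This lattice is modular (diamonds M_m and their chain-products are modular).
Total violating triples: 0


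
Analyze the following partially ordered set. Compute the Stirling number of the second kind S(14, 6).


S(n,k) = k*S(n-1,k) + S(n-1,k-1).
S(13,6) = 9321312, S(13,5) = 7508501
S(14,6) = 6*9321312 + 7508501 = 55927872 + 7508501
S(14,6) = 63436373


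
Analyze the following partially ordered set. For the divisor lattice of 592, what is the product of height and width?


Height = length of longest chain minus 1; width = size of largest antichain.
A maximum chain: 1 | 37 | 74 | 148 | 296 | 592  (height 5).
A maximum antichain: {2, 37}  (width 2).
Product = 5 * 2 = 10


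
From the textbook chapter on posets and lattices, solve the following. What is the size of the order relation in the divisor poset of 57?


The order relation is {(a,b) : a <= b}, reflexive so it includes (a,a).
Examples: (1,1), (1,19), (1,3), (1,57), (19,19), ...
Total ordered pairs: 9


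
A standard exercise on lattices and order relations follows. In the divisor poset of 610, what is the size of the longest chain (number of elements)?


A chain is a totally ordered subset; we count the number of elements in a maximum chain.
Compute, for each element x, the size of the longest chain ending at x:
  1: 1
  2: 2
  5: 2
  61: 2
  10: 3
  122: 3
  ...
A maximum chain: 1 < 2 < 10 < 610
Number of elements in the longest chain: 4


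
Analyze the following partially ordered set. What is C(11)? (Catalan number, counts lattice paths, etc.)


C(n) = C(2n, n) / (n+1).
C(22, 11) = 705432
C(11) = 705432 / 12 = 58786


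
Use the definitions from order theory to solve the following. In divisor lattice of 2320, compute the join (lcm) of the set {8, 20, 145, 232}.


In a divisor lattice, join = lcm (least common multiple).
Compute lcm iteratively: start with first element, then lcm(current, next).
Elements: [8, 20, 145, 232]
lcm(8,20) = 40
lcm(40,145) = 1160
lcm(1160,232) = 1160
Final lcm = 1160


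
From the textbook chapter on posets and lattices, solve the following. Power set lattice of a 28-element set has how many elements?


Power set = 2^n.
2^28 = 268435456


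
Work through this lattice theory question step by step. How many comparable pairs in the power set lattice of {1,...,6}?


A comparable pair {a,b} has a < b or b < a in the order.
Count unordered pairs where one element is strictly below the other.
Examples: {{},{1}}, {{},{2}}, {{},{3}}, {{},{4}}, ...
Total comparable pairs: 665


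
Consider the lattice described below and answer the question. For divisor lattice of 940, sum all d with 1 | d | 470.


Interval [1,470] in divisors of 940: [1, 2, 5, 10, 47, 94, 235, 470]
Sum = 864


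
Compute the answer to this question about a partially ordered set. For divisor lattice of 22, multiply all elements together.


Divisors of 22: [1, 2, 11, 22]
Product = n^(d(n)/2) = 22^(4/2)
Product = 484


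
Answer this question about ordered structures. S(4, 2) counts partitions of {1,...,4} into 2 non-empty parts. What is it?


S(n,k) = k*S(n-1,k) + S(n-1,k-1).
S(3,2) = 3, S(3,1) = 1
S(4,2) = 2*3 + 1 = 6 + 1
S(4,2) = 7


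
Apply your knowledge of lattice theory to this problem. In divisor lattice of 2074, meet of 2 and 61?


In a divisor lattice, meet = gcd (greatest common divisor).
By Euclidean algorithm or factoring: gcd(2,61) = 1


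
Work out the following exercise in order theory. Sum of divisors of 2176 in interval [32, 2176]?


Interval [32,2176] in divisors of 2176: [32, 64, 128, 544, 1088, 2176]
Sum = 4032


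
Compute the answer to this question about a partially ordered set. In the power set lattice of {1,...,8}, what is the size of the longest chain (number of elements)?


A chain is a totally ordered subset; we count the number of elements in a maximum chain.
Compute, for each element x, the size of the longest chain ending at x:
  {}: 1
  {1}: 2
  {2}: 2
  {3}: 2
  {4}: 2
  {5}: 2
  ...
A maximum chain: {} < {1} < {1,2} < {1,2,3} < {1,2,3,4} < {1,2,3,4,5} < {1,2,3,4,5,6} < {1,2,3,4,5,6,7} < {1,2,3,4,5,6,7,8}
Number of elements in the longest chain: 9


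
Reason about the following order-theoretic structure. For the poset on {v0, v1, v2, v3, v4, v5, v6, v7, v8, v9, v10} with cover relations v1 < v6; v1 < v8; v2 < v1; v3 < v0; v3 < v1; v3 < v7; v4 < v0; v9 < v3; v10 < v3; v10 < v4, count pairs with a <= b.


The order relation is {(a,b) : a <= b}, reflexive so it includes (a,a).
Examples: (v0,v0), (v1,v1), (v1,v6), (v1,v8), (v10,v0), ...
Total ordered pairs: 35


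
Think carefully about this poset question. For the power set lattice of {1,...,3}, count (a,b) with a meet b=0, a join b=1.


Complement pair (a,b): a meet b = bottom, a join b = top.
Here: A intersect B = {} and A union B = {1,...,3}.
Pairs found: ({},{1,2,3}), ({1},{2,3}), ({2},{1,3}), ({3},{1,2}), ... (4 more)
Total ordered pairs: 8


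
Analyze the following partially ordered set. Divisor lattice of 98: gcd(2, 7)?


Meet=gcd.
gcd(2,7)=1


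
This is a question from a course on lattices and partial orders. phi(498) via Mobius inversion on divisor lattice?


phi(n) = n * prod_{p|n} (1 - 1/p).
Prime divisors of 498: [2, 3, 83]
phi(498) = 498 * (1 - 1/2) * (1 - 1/3) * (1 - 1/83)
phi(498) = 164


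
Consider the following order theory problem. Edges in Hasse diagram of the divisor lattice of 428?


A cover relation a -< b holds when a < b with no c strictly between.
Cover relations:
  1 -< 2
  1 -< 107
  2 -< 4
  2 -< 214
  4 -< 428
  107 -< 214
  214 -< 428
Total: 7


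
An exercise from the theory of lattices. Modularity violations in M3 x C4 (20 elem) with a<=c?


Modular law: if a <= c then a v (b ^ c) = (a v b) ^ c.
Check all triples (a,b,c) with a <= c among 20 elements.
This lattice is modular (diamonds M_m and their chain-products are modular).
Total violating triples: 0


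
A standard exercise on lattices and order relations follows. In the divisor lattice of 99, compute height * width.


Height = length of longest chain minus 1; width = size of largest antichain.
A maximum chain: 1 | 11 | 33 | 99  (height 3).
A maximum antichain: {3, 11}  (width 2).
Product = 3 * 2 = 6


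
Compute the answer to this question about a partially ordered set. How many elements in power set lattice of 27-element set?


Power set = 2^n.
2^27 = 134217728


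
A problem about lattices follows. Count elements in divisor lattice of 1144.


Divisors of 1144: [1, 2, 4, 8, 11, 13, 22, 26, 44, 52, 88, 104, 143, 286, 572, 1144]
Count: 16


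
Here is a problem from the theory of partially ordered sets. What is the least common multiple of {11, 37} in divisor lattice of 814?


In a divisor lattice, join = lcm (least common multiple).
Compute lcm iteratively: start with first element, then lcm(current, next).
Elements: [11, 37]
lcm(11,37) = 407
Final lcm = 407


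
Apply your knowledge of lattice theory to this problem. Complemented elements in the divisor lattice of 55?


An element a is complemented if some b has a meet b = bottom, a join b = top.
a is complemented iff gcd(a, n/a)=1, i.e. a is a unitary divisor of 55.
Complemented elements: 1, 5, 11, 55
Count: 4


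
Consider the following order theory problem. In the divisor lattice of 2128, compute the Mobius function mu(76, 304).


In a divisor lattice, mu(a,b) = mu(b/a) where mu is the classical Mobius function.
b/a = 304/76 = 4
Prime factorization of 4: primes [2]
4 is not squarefree, so mu(4) = 0


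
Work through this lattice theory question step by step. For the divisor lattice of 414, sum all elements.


sigma(n) = sum of divisors.
Divisors of 414: [1, 2, 3, 6, 9, 18, 23, 46, 69, 138, 207, 414]
Sum = 936


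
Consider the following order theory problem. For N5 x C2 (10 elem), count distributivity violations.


Distributive law: a ^ (b v c) = (a ^ b) v (a ^ c).
Check all 10^3 = 1000 ordered triples (a,b,c).
  e.g. a=(b,0), b=(a,0), c=(c,0): lhs=(b,0) != rhs=(a,0)
  e.g. a=(b,0), b=(a,0), c=(c,1): lhs=(b,0) != rhs=(a,0)
Total violating triples: 16


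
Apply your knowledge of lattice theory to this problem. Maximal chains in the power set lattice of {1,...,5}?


A maximal chain goes from the minimum element to a maximal element via cover relations.
Counting all min-to-max paths in the cover graph.
Total maximal chains: 120


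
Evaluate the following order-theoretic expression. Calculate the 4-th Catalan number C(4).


C(n) = C(2n, n) / (n+1).
C(8, 4) = 70
C(4) = 70 / 5 = 14


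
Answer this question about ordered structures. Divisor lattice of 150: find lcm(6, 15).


In a divisor lattice, join = lcm (least common multiple).
gcd(6,15) = 3
lcm(6,15) = 6*15/gcd = 90/3 = 30


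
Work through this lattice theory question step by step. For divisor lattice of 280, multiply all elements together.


Divisors of 280: [1, 2, 4, 5, 7, 8, 10, 14, 20, 28, 35, 40, 56, 70, 140, 280]
Product = n^(d(n)/2) = 280^(16/2)
Product = 37780199833600000000


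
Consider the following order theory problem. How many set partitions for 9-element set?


B(n) = number of set partitions of an n-element set.
B(n) satisfies the recurrence: B(n+1) = sum_k C(n,k)*B(k).
B(9) = 21147


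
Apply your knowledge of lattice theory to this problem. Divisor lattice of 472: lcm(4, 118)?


Join=lcm.
gcd(4,118)=2
lcm=236


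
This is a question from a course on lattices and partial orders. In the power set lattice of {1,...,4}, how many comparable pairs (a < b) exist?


A comparable pair {a,b} has a < b or b < a in the order.
Count unordered pairs where one element is strictly below the other.
Examples: {{},{1}}, {{},{2}}, {{},{3}}, {{},{4}}, ...
Total comparable pairs: 65


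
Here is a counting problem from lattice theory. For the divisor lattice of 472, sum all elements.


sigma(n) = sum of divisors.
Divisors of 472: [1, 2, 4, 8, 59, 118, 236, 472]
Sum = 900


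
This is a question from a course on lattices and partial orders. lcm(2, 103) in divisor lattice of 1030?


Join=lcm.
gcd(2,103)=1
lcm=206


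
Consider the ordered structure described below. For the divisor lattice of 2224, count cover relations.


A cover relation a -< b holds when a < b with no c strictly between.
Cover relations:
  1 -< 2
  1 -< 139
  2 -< 4
  2 -< 278
  4 -< 8
  4 -< 556
  8 -< 16
  8 -< 1112
  ...5 more
Total: 13


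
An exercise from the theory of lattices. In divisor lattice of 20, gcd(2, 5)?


Meet=gcd.
gcd(2,5)=1


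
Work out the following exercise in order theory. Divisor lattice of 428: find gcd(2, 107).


In a divisor lattice, meet = gcd (greatest common divisor).
By Euclidean algorithm or factoring: gcd(2,107) = 1


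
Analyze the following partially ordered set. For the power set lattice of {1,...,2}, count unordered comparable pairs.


A comparable pair {a,b} has a < b or b < a in the order.
Count unordered pairs where one element is strictly below the other.
Examples: {{},{1}}, {{},{2}}, {{},{1,2}}, {{1},{1,2}}, ...
Total comparable pairs: 5


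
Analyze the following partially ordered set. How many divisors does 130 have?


Divisors of 130: [1, 2, 5, 10, 13, 26, 65, 130]
Count: 8


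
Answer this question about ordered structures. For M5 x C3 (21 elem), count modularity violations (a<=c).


Modular law: if a <= c then a v (b ^ c) = (a v b) ^ c.
Check all triples (a,b,c) with a <= c among 21 elements.
This lattice is modular (diamonds M_m and their chain-products are modular).
Total violating triples: 0


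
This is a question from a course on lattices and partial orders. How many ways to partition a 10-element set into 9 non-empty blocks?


S(n,k) = k*S(n-1,k) + S(n-1,k-1).
S(9,9) = 1, S(9,8) = 36
S(10,9) = 9*1 + 36 = 9 + 36
S(10,9) = 45


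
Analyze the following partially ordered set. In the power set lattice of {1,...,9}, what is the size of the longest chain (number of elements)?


A chain is a totally ordered subset; we count the number of elements in a maximum chain.
Compute, for each element x, the size of the longest chain ending at x:
  {}: 1
  {1}: 2
  {2}: 2
  {3}: 2
  {4}: 2
  {5}: 2
  ...
A maximum chain: {} < {1} < {1,2} < {1,2,3} < {1,2,3,4} < {1,2,3,4,5} < {1,2,3,4,5,6} < {1,2,3,4,5,6,7} < {1,2,3,4,5,6,7,8} < {1,2,3,4,5,6,7,8,9}
Number of elements in the longest chain: 10


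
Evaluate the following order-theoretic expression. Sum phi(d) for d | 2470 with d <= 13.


Divisors of 2470 up to 13: [1, 2, 5, 10, 13]
phi values: [1, 1, 4, 4, 12]
Sum = 22


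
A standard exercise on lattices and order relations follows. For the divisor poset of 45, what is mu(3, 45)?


In a divisor lattice, mu(a,b) = mu(b/a) where mu is the classical Mobius function.
b/a = 45/3 = 15
Prime factorization of 15: primes [3, 5]
15 is squarefree with 2 prime factor(s), so mu(15) = (-1)^2 = 1


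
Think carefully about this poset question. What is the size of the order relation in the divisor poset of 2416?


The order relation is {(a,b) : a <= b}, reflexive so it includes (a,a).
Examples: (1,1), (1,1208), (1,151), (1,16), (1,2), ...
Total ordered pairs: 45


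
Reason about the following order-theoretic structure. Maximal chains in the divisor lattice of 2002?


A maximal chain goes from the minimum element to a maximal element via cover relations.
Counting all min-to-max paths in the cover graph.
Total maximal chains: 24


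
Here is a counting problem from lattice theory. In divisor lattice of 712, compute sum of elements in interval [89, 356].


Interval [89,356] in divisors of 712: [89, 178, 356]
Sum = 623


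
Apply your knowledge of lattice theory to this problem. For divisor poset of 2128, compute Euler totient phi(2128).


phi(n) = n * prod_{p|n} (1 - 1/p).
Prime divisors of 2128: [2, 7, 19]
phi(2128) = 2128 * (1 - 1/2) * (1 - 1/7) * (1 - 1/19)
phi(2128) = 864


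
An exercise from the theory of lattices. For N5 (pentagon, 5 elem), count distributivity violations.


Distributive law: a ^ (b v c) = (a ^ b) v (a ^ c).
Check all 5^3 = 125 ordered triples (a,b,c).
  e.g. a=b, b=a, c=c: lhs=b != rhs=a
  e.g. a=b, b=c, c=a: lhs=b != rhs=a
Total violating triples: 2


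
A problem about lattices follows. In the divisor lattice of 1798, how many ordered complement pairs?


Complement pair (a,b): a meet b = bottom, a join b = top.
Here: gcd(a,b)=1 and lcm(a,b)=1798, i.e. a*b=1798 with a,b coprime.
Pairs found: (1,1798), (2,899), (29,62), (31,58), ... (4 more)
Total ordered pairs: 8


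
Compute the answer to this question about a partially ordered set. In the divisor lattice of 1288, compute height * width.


Height = length of longest chain minus 1; width = size of largest antichain.
A maximum chain: 1 | 23 | 161 | 322 | 644 | 1288  (height 5).
A maximum antichain: {4, 14, 46, 161}  (width 4).
Product = 5 * 4 = 20


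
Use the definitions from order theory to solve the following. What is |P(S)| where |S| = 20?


Power set = 2^n.
2^20 = 1048576


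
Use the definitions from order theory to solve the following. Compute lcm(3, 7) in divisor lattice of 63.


In a divisor lattice, join = lcm (least common multiple).
gcd(3,7) = 1
lcm(3,7) = 3*7/gcd = 21/1 = 21


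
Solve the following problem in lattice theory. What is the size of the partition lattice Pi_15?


B(n) = number of set partitions of an n-element set.
B(n) satisfies the recurrence: B(n+1) = sum_k C(n,k)*B(k).
B(15) = 1382958545


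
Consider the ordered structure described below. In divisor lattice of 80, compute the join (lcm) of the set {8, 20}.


In a divisor lattice, join = lcm (least common multiple).
Compute lcm iteratively: start with first element, then lcm(current, next).
Elements: [8, 20]
lcm(8,20) = 40
Final lcm = 40


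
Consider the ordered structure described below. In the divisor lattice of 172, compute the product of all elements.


Divisors of 172: [1, 2, 4, 43, 86, 172]
Product = n^(d(n)/2) = 172^(6/2)
Product = 5088448


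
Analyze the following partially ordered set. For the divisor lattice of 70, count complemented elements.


An element a is complemented if some b has a meet b = bottom, a join b = top.
a is complemented iff gcd(a, n/a)=1, i.e. a is a unitary divisor of 70.
Complemented elements: 1, 2, 5, 7, 10, 14, ... (2 more)
Count: 8


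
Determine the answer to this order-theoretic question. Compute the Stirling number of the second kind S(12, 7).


S(n,k) = k*S(n-1,k) + S(n-1,k-1).
S(11,7) = 63987, S(11,6) = 179487
S(12,7) = 7*63987 + 179487 = 447909 + 179487
S(12,7) = 627396


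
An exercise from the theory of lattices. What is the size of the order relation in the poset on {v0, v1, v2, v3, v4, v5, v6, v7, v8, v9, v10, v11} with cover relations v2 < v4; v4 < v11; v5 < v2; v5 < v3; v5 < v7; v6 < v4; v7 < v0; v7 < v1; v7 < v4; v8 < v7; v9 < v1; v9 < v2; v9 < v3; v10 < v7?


The order relation is {(a,b) : a <= b}, reflexive so it includes (a,a).
Examples: (v0,v0), (v1,v1), (v10,v0), (v10,v1), (v10,v10), ...
Total ordered pairs: 43


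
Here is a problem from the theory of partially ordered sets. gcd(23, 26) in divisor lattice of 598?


Meet=gcd.
gcd(23,26)=1


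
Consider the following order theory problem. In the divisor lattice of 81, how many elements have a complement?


An element a is complemented if some b has a meet b = bottom, a join b = top.
a is complemented iff gcd(a, n/a)=1, i.e. a is a unitary divisor of 81.
Complemented elements: 1, 81
Count: 2


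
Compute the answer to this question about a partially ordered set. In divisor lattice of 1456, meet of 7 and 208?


In a divisor lattice, meet = gcd (greatest common divisor).
By Euclidean algorithm or factoring: gcd(7,208) = 1


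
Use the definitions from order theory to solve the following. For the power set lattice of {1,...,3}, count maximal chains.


A maximal chain goes from the minimum element to a maximal element via cover relations.
Counting all min-to-max paths in the cover graph.
Total maximal chains: 6


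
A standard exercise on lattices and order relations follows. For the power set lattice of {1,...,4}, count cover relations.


A cover relation a -< b holds when a < b with no c strictly between.
Cover relations:
  {} -< {1}
  {} -< {2}
  {} -< {3}
  {} -< {4}
  {1} -< {1,2}
  {1} -< {1,3}
  {1} -< {1,4}
  {2} -< {1,2}
  ...24 more
Total: 32


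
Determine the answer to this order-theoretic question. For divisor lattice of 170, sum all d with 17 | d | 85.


Interval [17,85] in divisors of 170: [17, 85]
Sum = 102


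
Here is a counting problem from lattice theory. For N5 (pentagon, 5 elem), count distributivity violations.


Distributive law: a ^ (b v c) = (a ^ b) v (a ^ c).
Check all 5^3 = 125 ordered triples (a,b,c).
  e.g. a=b, b=a, c=c: lhs=b != rhs=a
  e.g. a=b, b=c, c=a: lhs=b != rhs=a
Total violating triples: 2


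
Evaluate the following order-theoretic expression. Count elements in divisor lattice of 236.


Divisors of 236: [1, 2, 4, 59, 118, 236]
Count: 6


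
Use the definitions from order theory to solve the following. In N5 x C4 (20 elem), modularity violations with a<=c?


Modular law: if a <= c then a v (b ^ c) = (a v b) ^ c.
Check all triples (a,b,c) with a <= c among 20 elements.
  e.g. a=(a,0), b=(c,0), c=(b,0): lhs=(a,0) != rhs=(b,0)
  e.g. a=(a,0), b=(c,1), c=(b,0): lhs=(a,0) != rhs=(b,0)
Total violating triples: 40


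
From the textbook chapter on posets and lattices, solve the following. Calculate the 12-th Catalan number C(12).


C(n) = C(2n, n) / (n+1).
C(24, 12) = 2704156
C(12) = 2704156 / 13 = 208012


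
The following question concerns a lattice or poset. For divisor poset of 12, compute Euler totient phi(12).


phi(n) = n * prod_{p|n} (1 - 1/p).
Prime divisors of 12: [2, 3]
phi(12) = 12 * (1 - 1/2) * (1 - 1/3)
phi(12) = 4


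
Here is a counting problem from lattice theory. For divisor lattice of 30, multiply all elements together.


Divisors of 30: [1, 2, 3, 5, 6, 10, 15, 30]
Product = n^(d(n)/2) = 30^(8/2)
Product = 810000


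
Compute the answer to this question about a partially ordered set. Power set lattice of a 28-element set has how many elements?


Power set = 2^n.
2^28 = 268435456


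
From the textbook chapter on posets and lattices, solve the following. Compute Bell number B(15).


B(n) = number of set partitions of an n-element set.
B(n) satisfies the recurrence: B(n+1) = sum_k C(n,k)*B(k).
B(15) = 1382958545


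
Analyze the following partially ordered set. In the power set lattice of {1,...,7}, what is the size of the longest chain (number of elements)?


A chain is a totally ordered subset; we count the number of elements in a maximum chain.
Compute, for each element x, the size of the longest chain ending at x:
  {}: 1
  {1}: 2
  {2}: 2
  {3}: 2
  {4}: 2
  {5}: 2
  ...
A maximum chain: {} < {1} < {1,2} < {1,2,3} < {1,2,3,4} < {1,2,3,4,5} < {1,2,3,4,5,6} < {1,2,3,4,5,6,7}
Number of elements in the longest chain: 8


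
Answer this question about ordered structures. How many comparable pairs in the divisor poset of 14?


A comparable pair {a,b} has a < b or b < a in the order.
Count unordered pairs where one element is strictly below the other.
Examples: {1,2}, {1,7}, {1,14}, {2,14}, ...
Total comparable pairs: 5


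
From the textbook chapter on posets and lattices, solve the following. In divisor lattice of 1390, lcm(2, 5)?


Join=lcm.
gcd(2,5)=1
lcm=10


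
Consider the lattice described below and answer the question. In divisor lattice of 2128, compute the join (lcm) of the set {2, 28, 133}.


In a divisor lattice, join = lcm (least common multiple).
Compute lcm iteratively: start with first element, then lcm(current, next).
Elements: [2, 28, 133]
lcm(2,28) = 28
lcm(28,133) = 532
Final lcm = 532


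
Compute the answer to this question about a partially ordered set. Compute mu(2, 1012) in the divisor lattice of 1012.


In a divisor lattice, mu(a,b) = mu(b/a) where mu is the classical Mobius function.
b/a = 1012/2 = 506
Prime factorization of 506: primes [2, 11, 23]
506 is squarefree with 3 prime factor(s), so mu(506) = (-1)^3 = -1
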